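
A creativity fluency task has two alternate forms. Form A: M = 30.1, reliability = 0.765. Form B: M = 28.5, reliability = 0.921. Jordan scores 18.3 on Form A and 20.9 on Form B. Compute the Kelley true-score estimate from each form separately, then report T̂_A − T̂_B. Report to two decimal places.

T̂_A = 0.765(18.3) + 0.235(30.1) = 21.0730
T̂_B = 0.921(20.9) + 0.079(28.5) = 21.5004
T̂_A − T̂_B = -0.4274

-0.43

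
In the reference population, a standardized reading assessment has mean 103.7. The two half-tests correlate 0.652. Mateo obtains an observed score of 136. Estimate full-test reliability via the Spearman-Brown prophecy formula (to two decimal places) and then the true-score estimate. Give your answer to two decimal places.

129.22

Spearman-Brown: ρ = 2r/(1 + r) = 2(0.652)/(1 + 0.652) = 1.3040/1.652 = 0.7893 → 0.79
Weight the observed score by reliability and the mean by (1 − reliability): T̂ = 0.79·136 + 0.21·103.7 = 107.44 + 21.777 = 129.217.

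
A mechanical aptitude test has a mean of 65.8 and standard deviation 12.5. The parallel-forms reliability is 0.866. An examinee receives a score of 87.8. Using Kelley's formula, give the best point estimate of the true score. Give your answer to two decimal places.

T̂ = ρX + (1 − ρ)μ
  = 0.866 × 87.8 + 0.134 × 65.8
  = 76.0348 + 8.8172
  = 84.852
  ≈ 84.85

84.85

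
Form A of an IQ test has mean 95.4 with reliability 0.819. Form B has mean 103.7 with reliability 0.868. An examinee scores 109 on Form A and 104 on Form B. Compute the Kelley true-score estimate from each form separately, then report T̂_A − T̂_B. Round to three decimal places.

T̂_A = 0.819(109) + 0.181(95.4) = 106.53840
T̂_B = 0.868(104) + 0.132(103.7) = 103.96040
T̂_A − T̂_B = 2.57800

2.578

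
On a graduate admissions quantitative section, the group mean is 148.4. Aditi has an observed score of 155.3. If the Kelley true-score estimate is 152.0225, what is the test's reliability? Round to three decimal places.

0.525

T̂ = ρX + (1 − ρ)μ  ⇒  T̂ − μ = ρ(X − μ)
ρ = (T̂ − μ)/(X − μ) = (152.0225 − 148.4) / (155.3 − 148.4) = 3.6225 / 6.9 = 0.52500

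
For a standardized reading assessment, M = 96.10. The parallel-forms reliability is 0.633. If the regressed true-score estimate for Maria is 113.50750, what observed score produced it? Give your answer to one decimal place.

T̂ = ρX + (1 − ρ)μ  ⇒  X = (T̂ − (1 − ρ)μ) / ρ
X = (113.50750 − 0.367 × 96.10) / 0.633 = (113.50750 − 35.26870) / 0.633 = 78.23880 / 0.633 = 123.600

123.6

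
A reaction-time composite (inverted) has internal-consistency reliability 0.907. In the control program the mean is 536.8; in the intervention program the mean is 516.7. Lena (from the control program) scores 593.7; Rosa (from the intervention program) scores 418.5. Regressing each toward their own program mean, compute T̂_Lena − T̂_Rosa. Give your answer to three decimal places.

T̂_Lena = 0.907(593.7) + 0.093(536.8) = 588.40830
T̂_Rosa = 0.907(418.5) + 0.093(516.7) = 427.63260
Difference = 588.40830 − 427.63260 = 160.77570

160.776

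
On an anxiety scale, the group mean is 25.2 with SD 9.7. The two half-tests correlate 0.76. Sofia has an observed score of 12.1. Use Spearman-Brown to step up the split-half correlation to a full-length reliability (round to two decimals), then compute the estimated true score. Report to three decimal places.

13.934

Spearman-Brown: ρ = 2r/(1 + r) = 2(0.76)/(1 + 0.76) = 1.520/1.76 = 0.8636 → 0.86
T̂ = 0.86(12.1) + 0.14(25.2) = 10.406 + 3.528 = 13.9340 → 13.934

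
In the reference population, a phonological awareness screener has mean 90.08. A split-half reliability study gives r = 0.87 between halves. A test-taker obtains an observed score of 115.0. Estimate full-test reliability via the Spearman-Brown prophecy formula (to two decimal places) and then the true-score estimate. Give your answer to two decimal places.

Spearman-Brown: ρ = 2r/(1 + r) = 2(0.87)/(1 + 0.87) = 1.740/1.87 = 0.9305 → 0.93
T̂ = 0.93(115.0) + 0.07(90.08) = 106.950 + 6.3056 = 113.256 → 113.26

113.26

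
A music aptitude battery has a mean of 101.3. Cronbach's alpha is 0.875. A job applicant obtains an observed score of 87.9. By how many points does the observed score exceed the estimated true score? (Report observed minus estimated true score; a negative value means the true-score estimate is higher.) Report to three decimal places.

T̂ = 0.875(87.9) + 0.125(101.3) = 76.9125 + 12.6625 = 89.57500 → 89.5750
X − T̂ = 87.9 − 89.5750 = -1.6750 → -1.675

-1.675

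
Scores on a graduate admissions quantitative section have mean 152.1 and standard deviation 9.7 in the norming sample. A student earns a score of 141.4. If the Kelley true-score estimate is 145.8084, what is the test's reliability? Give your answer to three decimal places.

T̂ = ρX + (1 − ρ)μ  ⇒  T̂ − μ = ρ(X − μ)
ρ = (T̂ − μ)/(X − μ) = (145.8084 − 152.1) / (141.4 − 152.1) = -6.2916 / -10.7 = 0.58800

0.588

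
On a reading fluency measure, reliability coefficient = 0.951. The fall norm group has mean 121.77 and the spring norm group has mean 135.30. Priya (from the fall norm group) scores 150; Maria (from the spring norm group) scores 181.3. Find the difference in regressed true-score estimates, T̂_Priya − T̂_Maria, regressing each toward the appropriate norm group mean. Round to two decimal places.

T̂_Priya = 0.951(150) + 0.049(121.77) = 148.6167
T̂_Maria = 0.951(181.3) + 0.049(135.30) = 179.0460
Difference = 148.6167 − 179.0460 = -30.4293

-30.43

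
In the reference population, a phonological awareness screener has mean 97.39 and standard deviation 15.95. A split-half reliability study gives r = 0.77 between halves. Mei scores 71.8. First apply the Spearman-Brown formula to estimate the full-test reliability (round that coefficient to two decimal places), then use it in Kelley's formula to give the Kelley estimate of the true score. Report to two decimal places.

75.13

Spearman-Brown: ρ = 2r/(1 + r) = 2(0.77)/(1 + 0.77) = 1.540/1.77 = 0.8701 → 0.87
Regress the observed score toward the mean by the unreliability: T̂ = 0.87·71.8 + 0.13·97.39 = 62.466 + 12.6607 = 75.127.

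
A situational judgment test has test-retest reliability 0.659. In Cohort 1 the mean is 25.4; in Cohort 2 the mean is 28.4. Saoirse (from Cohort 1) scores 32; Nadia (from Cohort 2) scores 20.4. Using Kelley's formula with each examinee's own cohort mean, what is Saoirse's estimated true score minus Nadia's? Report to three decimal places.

6.621

T̂_Saoirse = 0.659(32) + 0.341(25.4) = 29.74940
T̂_Nadia = 0.659(20.4) + 0.341(28.4) = 23.12800
Difference = 29.74940 − 23.12800 = 6.62140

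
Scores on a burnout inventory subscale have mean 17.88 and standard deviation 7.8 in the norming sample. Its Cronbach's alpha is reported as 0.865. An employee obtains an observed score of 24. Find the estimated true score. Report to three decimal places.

Kelley's formula gives T̂ = 0.865·24 + 0.135·17.88 = 20.760 + 2.41380 = 23.1738.

23.174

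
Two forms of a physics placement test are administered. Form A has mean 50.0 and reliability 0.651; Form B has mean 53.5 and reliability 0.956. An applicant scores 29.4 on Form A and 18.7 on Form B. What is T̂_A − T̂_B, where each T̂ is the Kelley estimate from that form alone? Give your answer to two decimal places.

T̂_A = 0.651(29.4) + 0.349(50.0) = 36.5894
T̂_B = 0.956(18.7) + 0.044(53.5) = 20.2312
T̂_A − T̂_B = 16.3582

16.36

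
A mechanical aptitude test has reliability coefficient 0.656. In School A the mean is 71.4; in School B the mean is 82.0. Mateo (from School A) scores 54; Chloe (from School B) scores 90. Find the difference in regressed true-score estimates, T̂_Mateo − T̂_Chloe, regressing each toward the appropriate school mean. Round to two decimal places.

-27.26

T̂_Mateo = 0.656(54) + 0.344(71.4) = 59.9856
T̂_Chloe = 0.656(90) + 0.344(82.0) = 87.2480
Difference = 59.9856 − 87.2480 = -27.2624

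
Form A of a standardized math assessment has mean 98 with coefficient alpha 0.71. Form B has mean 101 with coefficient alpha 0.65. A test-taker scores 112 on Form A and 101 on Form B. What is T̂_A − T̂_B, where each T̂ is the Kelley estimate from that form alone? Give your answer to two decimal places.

T̂_A = 0.71(112) + 0.29(98) = 107.9400
T̂_B = 0.65(101) + 0.35(101) = 101.0000
T̂_A − T̂_B = 6.9400

6.94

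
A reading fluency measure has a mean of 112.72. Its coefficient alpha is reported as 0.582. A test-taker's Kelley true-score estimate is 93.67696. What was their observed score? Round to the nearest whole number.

T̂ = ρX + (1 − ρ)μ  ⇒  X = (T̂ − (1 − ρ)μ) / ρ
X = (93.67696 − 0.418 × 112.72) / 0.582 = (93.67696 − 47.11696) / 0.582 = 46.56000 / 0.582 = 80.00

80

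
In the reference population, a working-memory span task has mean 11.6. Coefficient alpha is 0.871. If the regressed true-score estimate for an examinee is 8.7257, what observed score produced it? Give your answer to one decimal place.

8.3

T̂ = ρX + (1 − ρ)μ  ⇒  X = (T̂ − (1 − ρ)μ) / ρ
X = (8.7257 − 0.129 × 11.6) / 0.871 = (8.7257 − 1.4964) / 0.871 = 7.2293 / 0.871 = 8.300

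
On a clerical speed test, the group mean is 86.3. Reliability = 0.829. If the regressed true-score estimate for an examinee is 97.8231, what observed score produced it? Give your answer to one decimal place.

T̂ = ρX + (1 − ρ)μ  ⇒  X = (T̂ − (1 − ρ)μ) / ρ
X = (97.8231 − 0.171 × 86.3) / 0.829 = (97.8231 − 14.7573) / 0.829 = 83.0658 / 0.829 = 100.200

100.2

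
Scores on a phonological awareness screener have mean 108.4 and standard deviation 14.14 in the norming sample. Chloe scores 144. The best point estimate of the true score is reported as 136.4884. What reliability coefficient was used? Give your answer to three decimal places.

0.789

T̂ = ρX + (1 − ρ)μ  ⇒  T̂ − μ = ρ(X − μ)
ρ = (T̂ − μ)/(X − μ) = (136.4884 − 108.4) / (144 − 108.4) = 28.0884 / 35.6 = 0.78900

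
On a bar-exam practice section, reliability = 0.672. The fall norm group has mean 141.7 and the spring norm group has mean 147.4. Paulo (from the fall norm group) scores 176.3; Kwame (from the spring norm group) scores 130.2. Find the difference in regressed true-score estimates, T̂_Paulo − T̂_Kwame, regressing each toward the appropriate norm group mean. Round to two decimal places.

29.11

T̂_Paulo = 0.672(176.3) + 0.328(141.7) = 164.9512
T̂_Kwame = 0.672(130.2) + 0.328(147.4) = 135.8416
Difference = 164.9512 − 135.8416 = 29.1096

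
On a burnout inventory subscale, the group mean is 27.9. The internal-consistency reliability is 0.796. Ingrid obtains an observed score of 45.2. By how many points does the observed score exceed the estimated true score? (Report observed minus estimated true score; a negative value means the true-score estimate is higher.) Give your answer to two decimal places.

3.53

T̂ = 0.796(45.2) + 0.204(27.9) = 35.9792 + 5.6916 = 41.6708 → 41.671
X − T̂ = 45.2 − 41.671 = 3.529 → 3.53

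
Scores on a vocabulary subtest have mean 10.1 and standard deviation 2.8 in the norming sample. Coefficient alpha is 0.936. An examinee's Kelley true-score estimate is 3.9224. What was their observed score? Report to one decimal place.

3.5

T̂ = ρX + (1 − ρ)μ  ⇒  X = (T̂ − (1 − ρ)μ) / ρ
X = (3.9224 − 0.064 × 10.1) / 0.936 = (3.9224 − 0.6464) / 0.936 = 3.2760 / 0.936 = 3.500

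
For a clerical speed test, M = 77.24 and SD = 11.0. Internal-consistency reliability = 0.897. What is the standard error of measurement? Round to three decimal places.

SEM = SD · √(1 − ρ) = 11.0 × √0.103 = 11.0 × 0.3209 = 3.5303

3.530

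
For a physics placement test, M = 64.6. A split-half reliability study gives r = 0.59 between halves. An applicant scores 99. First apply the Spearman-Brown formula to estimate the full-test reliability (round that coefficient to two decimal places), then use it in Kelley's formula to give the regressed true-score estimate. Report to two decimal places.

Spearman-Brown: ρ = 2r/(1 + r) = 2(0.59)/(1 + 0.59) = 1.180/1.59 = 0.7421 → 0.74
T̂ = ρX + (1 − ρ)μ
  = 0.74 × 99 + 0.26 × 64.6
  = 73.26 + 16.796
  = 90.056
  ≈ 90.06

90.06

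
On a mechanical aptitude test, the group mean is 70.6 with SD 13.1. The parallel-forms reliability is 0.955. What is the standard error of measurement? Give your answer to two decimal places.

2.78

SEM = SD · √(1 − ρ) = 13.1 × √0.045 = 13.1 × 0.2121 = 2.779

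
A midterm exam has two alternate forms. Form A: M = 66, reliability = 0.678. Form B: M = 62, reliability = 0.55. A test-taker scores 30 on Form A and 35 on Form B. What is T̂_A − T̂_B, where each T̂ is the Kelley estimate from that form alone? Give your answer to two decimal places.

T̂_A = 0.678(30) + 0.322(66) = 41.5920
T̂_B = 0.55(35) + 0.45(62) = 47.1500
T̂_A − T̂_B = -5.5580

-5.56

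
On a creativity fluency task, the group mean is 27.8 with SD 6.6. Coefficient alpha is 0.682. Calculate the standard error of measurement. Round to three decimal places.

SEM = SD · √(1 − ρ) = 6.6 × √0.318 = 6.6 × 0.5639 = 3.7218

3.722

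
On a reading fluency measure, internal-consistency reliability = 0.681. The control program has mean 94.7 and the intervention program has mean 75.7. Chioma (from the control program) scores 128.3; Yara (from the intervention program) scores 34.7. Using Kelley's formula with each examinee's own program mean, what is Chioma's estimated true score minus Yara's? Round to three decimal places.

T̂_Chioma = 0.681(128.3) + 0.319(94.7) = 117.58160
T̂_Yara = 0.681(34.7) + 0.319(75.7) = 47.77900
Difference = 117.58160 − 47.77900 = 69.80260

69.803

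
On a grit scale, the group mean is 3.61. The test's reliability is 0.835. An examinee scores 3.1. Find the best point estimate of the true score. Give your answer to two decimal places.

Weight the observed score by reliability and the mean by (1 − reliability): T̂ = 0.835·3.1 + 0.165·3.61 = 2.5885 + 0.59565 = 3.184.

3.18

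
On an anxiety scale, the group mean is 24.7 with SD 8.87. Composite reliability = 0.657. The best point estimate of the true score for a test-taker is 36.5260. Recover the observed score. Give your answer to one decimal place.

42.7

T̂ = ρX + (1 − ρ)μ  ⇒  X = (T̂ − (1 − ρ)μ) / ρ
X = (36.5260 − 0.343 × 24.7) / 0.657 = (36.5260 − 8.4721) / 0.657 = 28.0539 / 0.657 = 42.700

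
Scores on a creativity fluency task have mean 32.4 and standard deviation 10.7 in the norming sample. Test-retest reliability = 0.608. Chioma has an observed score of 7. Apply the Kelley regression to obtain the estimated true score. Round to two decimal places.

Kelley's formula gives T̂ = 0.608·7 + 0.392·32.4 = 4.256 + 12.7008 = 16.957.

16.96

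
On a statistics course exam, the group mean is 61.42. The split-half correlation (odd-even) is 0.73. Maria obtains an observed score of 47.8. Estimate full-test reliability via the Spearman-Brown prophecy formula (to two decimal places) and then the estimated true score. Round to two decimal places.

Spearman-Brown: ρ = 2r/(1 + r) = 2(0.73)/(1 + 0.73) = 1.460/1.73 = 0.8439 → 0.84
T̂ = ρX + (1 − ρ)μ
  = 0.84 × 47.8 + 0.16 × 61.42
  = 40.152 + 9.8272
  = 49.979
  ≈ 49.98

49.98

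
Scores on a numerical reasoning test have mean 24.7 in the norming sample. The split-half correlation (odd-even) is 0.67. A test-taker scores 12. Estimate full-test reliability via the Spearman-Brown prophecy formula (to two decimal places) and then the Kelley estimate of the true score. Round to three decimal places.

14.540

Spearman-Brown: ρ = 2r/(1 + r) = 2(0.67)/(1 + 0.67) = 1.340/1.67 = 0.8024 → 0.80
T̂ = 0.80(12) + 0.20(24.7) = 9.60 + 4.940 = 14.5400 → 14.540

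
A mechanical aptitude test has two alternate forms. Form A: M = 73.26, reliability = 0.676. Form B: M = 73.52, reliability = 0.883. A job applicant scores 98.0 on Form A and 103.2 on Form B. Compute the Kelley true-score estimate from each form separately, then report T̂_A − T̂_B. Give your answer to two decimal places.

-9.74

T̂_A = 0.676(98.0) + 0.324(73.26) = 89.9842
T̂_B = 0.883(103.2) + 0.117(73.52) = 99.7274
T̂_A − T̂_B = -9.7432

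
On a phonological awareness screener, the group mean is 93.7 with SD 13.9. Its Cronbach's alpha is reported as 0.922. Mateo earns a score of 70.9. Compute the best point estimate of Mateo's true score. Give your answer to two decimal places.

T̂ = ρX + (1 − ρ)μ
  = 0.922 × 70.9 + 0.078 × 93.7
  = 65.3698 + 7.3086
  = 72.678
  ≈ 72.68

72.68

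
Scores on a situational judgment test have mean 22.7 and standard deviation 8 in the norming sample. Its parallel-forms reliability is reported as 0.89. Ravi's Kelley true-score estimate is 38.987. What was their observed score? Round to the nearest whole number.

T̂ = ρX + (1 − ρ)μ  ⇒  X = (T̂ − (1 − ρ)μ) / ρ
X = (38.987 − 0.11 × 22.7) / 0.89 = (38.987 − 2.497) / 0.89 = 36.490 / 0.89 = 41.00

41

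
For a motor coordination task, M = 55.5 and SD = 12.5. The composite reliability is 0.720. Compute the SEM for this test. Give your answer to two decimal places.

SEM = SD · √(1 − ρ) = 12.5 × √0.280 = 12.5 × 0.5292 = 6.614

6.61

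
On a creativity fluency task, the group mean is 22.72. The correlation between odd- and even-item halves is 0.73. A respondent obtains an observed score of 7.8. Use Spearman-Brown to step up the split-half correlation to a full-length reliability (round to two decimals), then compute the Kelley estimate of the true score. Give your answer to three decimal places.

Spearman-Brown: ρ = 2r/(1 + r) = 2(0.73)/(1 + 0.73) = 1.460/1.73 = 0.8439 → 0.84
T̂ = ρX + (1 − ρ)μ
  = 0.84 × 7.8 + 0.16 × 22.72
  = 6.552 + 3.6352
  = 10.1872
  ≈ 10.187

10.187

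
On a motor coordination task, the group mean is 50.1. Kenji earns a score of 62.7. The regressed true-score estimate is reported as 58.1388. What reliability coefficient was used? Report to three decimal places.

T̂ = ρX + (1 − ρ)μ  ⇒  T̂ − μ = ρ(X − μ)
ρ = (T̂ − μ)/(X − μ) = (58.1388 − 50.1) / (62.7 − 50.1) = 8.0388 / 12.6 = 0.63800

0.638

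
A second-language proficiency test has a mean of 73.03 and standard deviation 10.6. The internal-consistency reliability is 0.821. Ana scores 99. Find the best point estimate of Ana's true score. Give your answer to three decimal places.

T̂ = 0.821(99) + 0.179(73.03) = 81.279 + 13.07237 = 94.3514 → 94.351

94.351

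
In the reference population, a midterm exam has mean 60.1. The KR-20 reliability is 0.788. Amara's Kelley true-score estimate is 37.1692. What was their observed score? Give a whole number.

31

T̂ = ρX + (1 − ρ)μ  ⇒  X = (T̂ − (1 − ρ)μ) / ρ
X = (37.1692 − 0.212 × 60.1) / 0.788 = (37.1692 − 12.7412) / 0.788 = 24.4280 / 0.788 = 31.00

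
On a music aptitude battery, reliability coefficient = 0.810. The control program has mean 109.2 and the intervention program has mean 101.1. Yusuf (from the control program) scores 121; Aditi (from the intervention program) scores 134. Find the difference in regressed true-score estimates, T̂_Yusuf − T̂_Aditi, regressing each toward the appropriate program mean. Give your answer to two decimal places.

T̂_Yusuf = 0.810(121) + 0.190(109.2) = 118.7580
T̂_Aditi = 0.810(134) + 0.190(101.1) = 127.7490
Difference = 118.7580 − 127.7490 = -8.9910

-8.99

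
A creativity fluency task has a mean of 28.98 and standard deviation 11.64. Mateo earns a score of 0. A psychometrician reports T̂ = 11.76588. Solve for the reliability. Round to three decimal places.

T̂ = ρX + (1 − ρ)μ  ⇒  T̂ − μ = ρ(X − μ)
ρ = (T̂ − μ)/(X − μ) = (11.76588 − 28.98) / (0 − 28.98) = -17.21412 / -28.98 = 0.59400

0.594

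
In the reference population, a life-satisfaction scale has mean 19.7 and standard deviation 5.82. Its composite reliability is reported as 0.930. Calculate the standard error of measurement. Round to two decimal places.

SEM = SD · √(1 − ρ) = 5.82 × √0.070 = 5.82 × 0.2646 = 1.540

1.54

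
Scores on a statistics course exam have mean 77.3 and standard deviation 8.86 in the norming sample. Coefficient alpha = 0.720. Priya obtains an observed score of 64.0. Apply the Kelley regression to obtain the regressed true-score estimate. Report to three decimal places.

67.724

T̂ = 0.720(64.0) + 0.280(77.3) = 46.0800 + 21.6440 = 67.7240 → 67.724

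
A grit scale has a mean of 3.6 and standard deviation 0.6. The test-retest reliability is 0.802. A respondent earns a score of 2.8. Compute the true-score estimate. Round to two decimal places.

Weight the observed score by reliability and the mean by (1 − reliability): T̂ = 0.802·2.8 + 0.198·3.6 = 2.2456 + 0.7128 = 2.958.

2.96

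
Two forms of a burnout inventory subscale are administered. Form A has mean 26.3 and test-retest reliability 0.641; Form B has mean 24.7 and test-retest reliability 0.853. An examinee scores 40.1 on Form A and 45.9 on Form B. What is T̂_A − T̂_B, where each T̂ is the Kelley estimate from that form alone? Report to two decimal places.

T̂_A = 0.641(40.1) + 0.359(26.3) = 35.1458
T̂_B = 0.853(45.9) + 0.147(24.7) = 42.7836
T̂_A − T̂_B = -7.6378

-7.64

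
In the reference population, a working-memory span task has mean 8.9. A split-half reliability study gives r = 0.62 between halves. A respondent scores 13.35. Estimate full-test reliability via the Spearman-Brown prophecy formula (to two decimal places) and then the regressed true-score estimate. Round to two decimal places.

12.33

Spearman-Brown: ρ = 2r/(1 + r) = 2(0.62)/(1 + 0.62) = 1.240/1.62 = 0.7654 → 0.77
T̂ = 0.77(13.35) + 0.23(8.9) = 10.2795 + 2.047 = 12.327 → 12.33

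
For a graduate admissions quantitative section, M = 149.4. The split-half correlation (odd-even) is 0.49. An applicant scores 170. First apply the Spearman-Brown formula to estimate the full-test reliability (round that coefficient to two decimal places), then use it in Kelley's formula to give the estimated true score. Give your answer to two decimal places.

163.00

Spearman-Brown: ρ = 2r/(1 + r) = 2(0.49)/(1 + 0.49) = 0.980/1.49 = 0.6577 → 0.66
T̂ = ρX + (1 − ρ)μ
  = 0.66 × 170 + 0.34 × 149.4
  = 112.20 + 50.796
  = 162.996
  ≈ 163.00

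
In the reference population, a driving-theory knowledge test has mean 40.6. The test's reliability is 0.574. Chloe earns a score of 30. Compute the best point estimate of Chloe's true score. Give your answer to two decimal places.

34.52

Regress the observed score toward the mean by the unreliability: T̂ = 0.574·30 + 0.426·40.6 = 17.220 + 17.2956 = 34.516.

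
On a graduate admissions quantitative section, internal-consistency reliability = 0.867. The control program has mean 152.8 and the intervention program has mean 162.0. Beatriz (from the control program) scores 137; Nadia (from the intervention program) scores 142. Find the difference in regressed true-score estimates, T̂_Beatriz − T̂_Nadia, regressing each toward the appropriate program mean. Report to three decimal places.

-5.559

T̂_Beatriz = 0.867(137) + 0.133(152.8) = 139.10140
T̂_Nadia = 0.867(142) + 0.133(162.0) = 144.66000
Difference = 139.10140 − 144.66000 = -5.55860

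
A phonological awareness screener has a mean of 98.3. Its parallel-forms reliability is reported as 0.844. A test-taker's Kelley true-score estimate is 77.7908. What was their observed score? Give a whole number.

74

T̂ = ρX + (1 − ρ)μ  ⇒  X = (T̂ − (1 − ρ)μ) / ρ
X = (77.7908 − 0.156 × 98.3) / 0.844 = (77.7908 − 15.3348) / 0.844 = 62.4560 / 0.844 = 74.00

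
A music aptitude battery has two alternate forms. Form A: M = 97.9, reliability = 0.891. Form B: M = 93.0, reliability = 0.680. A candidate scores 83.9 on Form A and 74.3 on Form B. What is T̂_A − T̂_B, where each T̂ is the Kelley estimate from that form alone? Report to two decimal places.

T̂_A = 0.891(83.9) + 0.109(97.9) = 85.4260
T̂_B = 0.680(74.3) + 0.320(93.0) = 80.2840
T̂_A − T̂_B = 5.1420

5.14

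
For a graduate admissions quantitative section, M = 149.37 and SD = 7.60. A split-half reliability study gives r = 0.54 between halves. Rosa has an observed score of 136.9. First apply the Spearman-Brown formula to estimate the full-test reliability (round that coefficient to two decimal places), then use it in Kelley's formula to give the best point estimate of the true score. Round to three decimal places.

Spearman-Brown: ρ = 2r/(1 + r) = 2(0.54)/(1 + 0.54) = 1.080/1.54 = 0.7013 → 0.70
Kelley's formula gives T̂ = 0.70·136.9 + 0.30·149.37 = 95.830 + 44.8110 = 140.6410.

140.641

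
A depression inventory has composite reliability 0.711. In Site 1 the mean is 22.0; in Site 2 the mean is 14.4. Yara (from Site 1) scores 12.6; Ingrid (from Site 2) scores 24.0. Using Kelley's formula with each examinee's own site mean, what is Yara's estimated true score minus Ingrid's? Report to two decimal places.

T̂_Yara = 0.711(12.6) + 0.289(22.0) = 15.3166
T̂_Ingrid = 0.711(24.0) + 0.289(14.4) = 21.2256
Difference = 15.3166 − 21.2256 = -5.9090

-5.91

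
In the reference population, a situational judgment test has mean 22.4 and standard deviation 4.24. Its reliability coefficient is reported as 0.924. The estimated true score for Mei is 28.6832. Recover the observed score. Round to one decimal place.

29.2

T̂ = ρX + (1 − ρ)μ  ⇒  X = (T̂ − (1 − ρ)μ) / ρ
X = (28.6832 − 0.076 × 22.4) / 0.924 = (28.6832 − 1.7024) / 0.924 = 26.9808 / 0.924 = 29.200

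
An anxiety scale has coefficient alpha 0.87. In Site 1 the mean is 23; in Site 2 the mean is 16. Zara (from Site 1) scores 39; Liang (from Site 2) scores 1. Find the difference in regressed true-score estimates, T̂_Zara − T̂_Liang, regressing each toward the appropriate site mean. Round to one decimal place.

34.0

T̂_Zara = 0.87(39) + 0.13(23) = 36.920
T̂_Liang = 0.87(1) + 0.13(16) = 2.950
Difference = 36.920 − 2.950 = 33.970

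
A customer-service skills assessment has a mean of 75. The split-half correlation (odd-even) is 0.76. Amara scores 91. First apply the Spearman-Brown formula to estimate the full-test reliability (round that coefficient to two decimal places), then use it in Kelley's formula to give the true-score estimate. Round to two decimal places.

88.76

Spearman-Brown: ρ = 2r/(1 + r) = 2(0.76)/(1 + 0.76) = 1.520/1.76 = 0.8636 → 0.86
Weight the observed score by reliability and the mean by (1 − reliability): T̂ = 0.86·91 + 0.14·75 = 78.26 + 10.50 = 88.760.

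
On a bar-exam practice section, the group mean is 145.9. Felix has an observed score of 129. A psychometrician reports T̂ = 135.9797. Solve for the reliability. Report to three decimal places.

0.587

T̂ = ρX + (1 − ρ)μ  ⇒  T̂ − μ = ρ(X − μ)
ρ = (T̂ − μ)/(X − μ) = (135.9797 − 145.9) / (129 − 145.9) = -9.9203 / -16.9 = 0.58700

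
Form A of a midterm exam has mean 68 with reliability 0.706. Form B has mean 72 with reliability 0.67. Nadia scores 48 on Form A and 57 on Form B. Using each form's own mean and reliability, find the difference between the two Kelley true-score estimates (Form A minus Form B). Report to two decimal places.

T̂_A = 0.706(48) + 0.294(68) = 53.8800
T̂_B = 0.67(57) + 0.33(72) = 61.9500
T̂_A − T̂_B = -8.0700

-8.07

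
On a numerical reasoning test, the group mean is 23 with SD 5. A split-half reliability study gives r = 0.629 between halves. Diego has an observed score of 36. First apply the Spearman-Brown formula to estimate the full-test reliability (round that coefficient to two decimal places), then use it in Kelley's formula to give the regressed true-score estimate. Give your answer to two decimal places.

Spearman-Brown: ρ = 2r/(1 + r) = 2(0.629)/(1 + 0.629) = 1.2580/1.629 = 0.7723 → 0.77
T̂ = ρX + (1 − ρ)μ
  = 0.77 × 36 + 0.23 × 23
  = 27.72 + 5.29
  = 33.010
  ≈ 33.01

33.01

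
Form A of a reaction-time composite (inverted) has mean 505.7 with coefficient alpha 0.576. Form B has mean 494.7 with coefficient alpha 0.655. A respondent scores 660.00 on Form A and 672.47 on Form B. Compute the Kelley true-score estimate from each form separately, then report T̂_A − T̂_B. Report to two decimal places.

T̂_A = 0.576(660.00) + 0.424(505.7) = 594.5768
T̂_B = 0.655(672.47) + 0.345(494.7) = 611.1394
T̂_A − T̂_B = -16.5625

-16.56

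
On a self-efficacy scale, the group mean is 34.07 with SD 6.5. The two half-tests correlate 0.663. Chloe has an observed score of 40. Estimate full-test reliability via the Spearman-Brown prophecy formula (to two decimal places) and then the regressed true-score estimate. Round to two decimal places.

Spearman-Brown: ρ = 2r/(1 + r) = 2(0.663)/(1 + 0.663) = 1.3260/1.663 = 0.7974 → 0.80
T̂ = ρX + (1 − ρ)μ
  = 0.80 × 40 + 0.20 × 34.07
  = 32.00 + 6.8140
  = 38.814
  ≈ 38.81

38.81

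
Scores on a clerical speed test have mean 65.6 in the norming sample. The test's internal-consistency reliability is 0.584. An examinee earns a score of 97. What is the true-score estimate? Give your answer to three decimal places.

83.938

T̂ = 0.584(97) + 0.416(65.6) = 56.648 + 27.2896 = 83.9376 → 83.938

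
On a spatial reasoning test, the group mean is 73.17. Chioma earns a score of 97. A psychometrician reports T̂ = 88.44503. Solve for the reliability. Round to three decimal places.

0.641

T̂ = ρX + (1 − ρ)μ  ⇒  T̂ − μ = ρ(X − μ)
ρ = (T̂ − μ)/(X − μ) = (88.44503 − 73.17) / (97 − 73.17) = 15.27503 / 23.83 = 0.64100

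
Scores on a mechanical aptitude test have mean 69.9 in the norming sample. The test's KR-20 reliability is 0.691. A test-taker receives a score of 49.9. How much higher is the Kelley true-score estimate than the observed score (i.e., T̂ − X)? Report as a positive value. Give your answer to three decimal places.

T̂ = ρX + (1 − ρ)μ
  = 0.691 × 49.9 + 0.309 × 69.9
  = 34.4809 + 21.5991
  = 56.08000
  ≈ 56.0800
T̂ − X = 56.0800 − 49.9 = 6.1800 → 6.180

6.180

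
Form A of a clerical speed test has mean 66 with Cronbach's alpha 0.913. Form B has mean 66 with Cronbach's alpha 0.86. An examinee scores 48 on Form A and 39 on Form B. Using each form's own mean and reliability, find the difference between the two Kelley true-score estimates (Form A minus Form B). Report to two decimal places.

T̂_A = 0.913(48) + 0.087(66) = 49.5660
T̂_B = 0.86(39) + 0.14(66) = 42.7800
T̂_A − T̂_B = 6.7860

6.79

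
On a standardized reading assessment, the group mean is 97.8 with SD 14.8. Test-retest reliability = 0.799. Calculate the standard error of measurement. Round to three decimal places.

SEM = SD · √(1 − ρ) = 14.8 × √0.201 = 14.8 × 0.4483 = 6.6353

6.635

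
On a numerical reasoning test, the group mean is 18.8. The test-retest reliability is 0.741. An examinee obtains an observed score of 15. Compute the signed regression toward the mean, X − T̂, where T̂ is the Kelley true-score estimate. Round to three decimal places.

-0.984

Regress the observed score toward the mean by the unreliability: T̂ = 0.741·15 + 0.259·18.8 = 11.115 + 4.8692 = 15.98420.
X − T̂ = 15 − 15.9842 = -0.9842 → -0.984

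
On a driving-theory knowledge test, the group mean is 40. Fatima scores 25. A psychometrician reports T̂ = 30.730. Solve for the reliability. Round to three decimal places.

T̂ = ρX + (1 − ρ)μ  ⇒  T̂ − μ = ρ(X − μ)
ρ = (T̂ − μ)/(X − μ) = (30.730 − 40) / (25 − 40) = -9.270 / -15.0 = 0.61800

0.618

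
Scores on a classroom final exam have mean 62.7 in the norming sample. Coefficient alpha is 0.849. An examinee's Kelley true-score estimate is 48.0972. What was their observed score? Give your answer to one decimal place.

45.5

T̂ = ρX + (1 − ρ)μ  ⇒  X = (T̂ − (1 − ρ)μ) / ρ
X = (48.0972 − 0.151 × 62.7) / 0.849 = (48.0972 − 9.4677) / 0.849 = 38.6295 / 0.849 = 45.500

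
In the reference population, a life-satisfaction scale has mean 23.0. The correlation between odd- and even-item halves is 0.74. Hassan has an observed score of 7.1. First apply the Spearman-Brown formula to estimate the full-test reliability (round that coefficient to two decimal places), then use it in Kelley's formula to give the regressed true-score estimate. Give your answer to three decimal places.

Spearman-Brown: ρ = 2r/(1 + r) = 2(0.74)/(1 + 0.74) = 1.480/1.74 = 0.8506 → 0.85
Regress the observed score toward the mean by the unreliability: T̂ = 0.85·7.1 + 0.15·23.0 = 6.035 + 3.450 = 9.4850.

9.485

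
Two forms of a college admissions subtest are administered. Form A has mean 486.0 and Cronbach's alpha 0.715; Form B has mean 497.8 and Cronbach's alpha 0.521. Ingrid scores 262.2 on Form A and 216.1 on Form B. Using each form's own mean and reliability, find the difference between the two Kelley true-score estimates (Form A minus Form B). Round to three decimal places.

-25.051

T̂_A = 0.715(262.2) + 0.285(486.0) = 325.98300
T̂_B = 0.521(216.1) + 0.479(497.8) = 351.03430
T̂_A − T̂_B = -25.05130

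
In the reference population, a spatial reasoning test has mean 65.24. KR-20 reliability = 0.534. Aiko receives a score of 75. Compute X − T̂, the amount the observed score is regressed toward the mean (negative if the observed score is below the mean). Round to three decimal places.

4.548

T̂ = 0.534(75) + 0.466(65.24) = 40.050 + 30.40184 = 70.45184 → 70.4518
X − T̂ = 75 − 70.4518 = 4.5482 → 4.548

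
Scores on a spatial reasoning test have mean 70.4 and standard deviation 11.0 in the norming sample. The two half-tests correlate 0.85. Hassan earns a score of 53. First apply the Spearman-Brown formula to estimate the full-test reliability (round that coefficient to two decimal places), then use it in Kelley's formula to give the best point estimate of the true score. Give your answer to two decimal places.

Spearman-Brown: ρ = 2r/(1 + r) = 2(0.85)/(1 + 0.85) = 1.700/1.85 = 0.9189 → 0.92
T̂ = 0.92(53) + 0.08(70.4) = 48.76 + 5.632 = 54.392 → 54.39

54.39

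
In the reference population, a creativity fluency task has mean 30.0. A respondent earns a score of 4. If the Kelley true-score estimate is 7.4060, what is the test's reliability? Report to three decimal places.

T̂ = ρX + (1 − ρ)μ  ⇒  T̂ − μ = ρ(X − μ)
ρ = (T̂ − μ)/(X − μ) = (7.4060 − 30.0) / (4 − 30.0) = -22.5940 / -26.0 = 0.86900

0.869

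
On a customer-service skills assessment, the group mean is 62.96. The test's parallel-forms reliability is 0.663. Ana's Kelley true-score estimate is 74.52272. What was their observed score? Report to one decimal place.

80.4

T̂ = ρX + (1 − ρ)μ  ⇒  X = (T̂ − (1 − ρ)μ) / ρ
X = (74.52272 − 0.337 × 62.96) / 0.663 = (74.52272 − 21.21752) / 0.663 = 53.30520 / 0.663 = 80.400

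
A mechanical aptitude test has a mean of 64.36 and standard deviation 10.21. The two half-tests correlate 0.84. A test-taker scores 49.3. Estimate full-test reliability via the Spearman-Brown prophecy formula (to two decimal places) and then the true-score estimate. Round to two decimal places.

Spearman-Brown: ρ = 2r/(1 + r) = 2(0.84)/(1 + 0.84) = 1.680/1.84 = 0.9130 → 0.91
T̂ = ρX + (1 − ρ)μ
  = 0.91 × 49.3 + 0.09 × 64.36
  = 44.863 + 5.7924
  = 50.655
  ≈ 50.66

50.66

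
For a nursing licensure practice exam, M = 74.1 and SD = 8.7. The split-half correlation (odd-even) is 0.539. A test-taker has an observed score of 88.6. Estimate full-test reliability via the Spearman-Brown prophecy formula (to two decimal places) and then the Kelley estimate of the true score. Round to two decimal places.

Spearman-Brown: ρ = 2r/(1 + r) = 2(0.539)/(1 + 0.539) = 1.0780/1.539 = 0.7005 → 0.70
T̂ = ρX + (1 − ρ)μ
  = 0.70 × 88.6 + 0.30 × 74.1
  = 62.020 + 22.230
  = 84.250
  ≈ 84.25

84.25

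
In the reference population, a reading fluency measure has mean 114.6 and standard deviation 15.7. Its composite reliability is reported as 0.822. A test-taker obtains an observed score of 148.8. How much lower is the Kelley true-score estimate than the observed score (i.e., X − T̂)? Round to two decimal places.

Weight the observed score by reliability and the mean by (1 − reliability): T̂ = 0.822·148.8 + 0.178·114.6 = 122.3136 + 20.3988 = 142.7124.
X − T̂ = 148.8 − 142.712 = 6.088 → 6.09

6.09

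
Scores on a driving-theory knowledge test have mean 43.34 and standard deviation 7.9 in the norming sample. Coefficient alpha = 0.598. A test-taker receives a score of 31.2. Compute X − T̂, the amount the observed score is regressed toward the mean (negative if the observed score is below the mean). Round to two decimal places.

Regress the observed score toward the mean by the unreliability: T̂ = 0.598·31.2 + 0.402·43.34 = 18.6576 + 17.42268 = 36.0803.
X − T̂ = 31.2 − 36.080 = -4.880 → -4.88

-4.88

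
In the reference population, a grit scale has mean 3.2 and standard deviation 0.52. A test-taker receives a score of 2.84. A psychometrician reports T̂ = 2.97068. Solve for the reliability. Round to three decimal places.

0.637

T̂ = ρX + (1 − ρ)μ  ⇒  T̂ − μ = ρ(X − μ)
ρ = (T̂ − μ)/(X − μ) = (2.97068 − 3.2) / (2.84 − 3.2) = -0.22932 / -0.36 = 0.63700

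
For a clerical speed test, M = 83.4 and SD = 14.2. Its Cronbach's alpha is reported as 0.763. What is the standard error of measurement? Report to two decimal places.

6.91

SEM = SD · √(1 − ρ) = 14.2 × √0.237 = 14.2 × 0.4868 = 6.913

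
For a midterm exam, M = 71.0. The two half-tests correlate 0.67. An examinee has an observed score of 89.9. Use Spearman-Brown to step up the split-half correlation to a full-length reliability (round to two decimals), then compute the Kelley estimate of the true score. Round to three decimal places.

86.120

Spearman-Brown: ρ = 2r/(1 + r) = 2(0.67)/(1 + 0.67) = 1.340/1.67 = 0.8024 → 0.80
T̂ = ρX + (1 − ρ)μ
  = 0.80 × 89.9 + 0.20 × 71.0
  = 71.920 + 14.200
  = 86.1200
  ≈ 86.120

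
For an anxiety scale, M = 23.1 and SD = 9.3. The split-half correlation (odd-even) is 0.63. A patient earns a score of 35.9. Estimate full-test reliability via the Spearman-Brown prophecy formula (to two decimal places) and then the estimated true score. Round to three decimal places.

32.956

Spearman-Brown: ρ = 2r/(1 + r) = 2(0.63)/(1 + 0.63) = 1.260/1.63 = 0.7730 → 0.77
T̂ = ρX + (1 − ρ)μ
  = 0.77 × 35.9 + 0.23 × 23.1
  = 27.643 + 5.313
  = 32.9560
  ≈ 32.956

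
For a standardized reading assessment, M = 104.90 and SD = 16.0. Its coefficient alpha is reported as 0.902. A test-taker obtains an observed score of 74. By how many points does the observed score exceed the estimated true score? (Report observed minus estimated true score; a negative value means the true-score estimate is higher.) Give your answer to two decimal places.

-3.03

T̂ = ρX + (1 − ρ)μ
  = 0.902 × 74 + 0.098 × 104.90
  = 66.748 + 10.28020
  = 77.0282
  ≈ 77.028
X − T̂ = 74 − 77.028 = -3.028 → -3.03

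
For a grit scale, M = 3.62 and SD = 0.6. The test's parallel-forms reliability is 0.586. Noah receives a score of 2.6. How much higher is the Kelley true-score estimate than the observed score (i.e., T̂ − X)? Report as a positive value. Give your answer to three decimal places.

Regress the observed score toward the mean by the unreliability: T̂ = 0.586·2.6 + 0.414·3.62 = 1.5236 + 1.49868 = 3.02228.
T̂ − X = 3.0223 − 2.6 = 0.4223 → 0.422

0.422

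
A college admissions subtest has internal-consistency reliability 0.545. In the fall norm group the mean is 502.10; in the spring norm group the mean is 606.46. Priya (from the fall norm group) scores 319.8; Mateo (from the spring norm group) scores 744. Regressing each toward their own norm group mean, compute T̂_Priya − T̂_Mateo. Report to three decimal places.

-278.673

T̂_Priya = 0.545(319.8) + 0.455(502.10) = 402.74650
T̂_Mateo = 0.545(744) + 0.455(606.46) = 681.41930
Difference = 402.74650 − 681.41930 = -278.67280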